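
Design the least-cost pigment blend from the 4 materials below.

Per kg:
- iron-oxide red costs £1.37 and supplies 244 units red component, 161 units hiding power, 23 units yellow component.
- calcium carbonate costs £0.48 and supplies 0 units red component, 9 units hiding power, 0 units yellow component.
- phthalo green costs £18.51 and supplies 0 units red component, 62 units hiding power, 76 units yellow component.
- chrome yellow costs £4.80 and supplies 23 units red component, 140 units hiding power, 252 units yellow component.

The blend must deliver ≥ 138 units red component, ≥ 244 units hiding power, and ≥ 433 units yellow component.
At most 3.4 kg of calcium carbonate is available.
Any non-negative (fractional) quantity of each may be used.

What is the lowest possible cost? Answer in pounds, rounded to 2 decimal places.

Treat it as an LP. Let x1 = kg of iron-oxide red, x2 = kg of calcium carbonate, x3 = kg of phthalo green, x4 = kg of chrome yellow.
Minimize 1.37x1 + 0.48x2 + 18.51x3 + 4.8x4 with:
  244x1 + 23x4 ≥ 138   (red component)
  161x1 + 9x2 + 62x3 + 140x4 ≥ 244   (hiding power)
  23x1 + 76x3 + 252x4 ≥ 433   (yellow component)
  x2 ≤ 3.4
  x1, x2, x3, x4 ≥ 0.
At the optimum only iron-oxide red, chrome yellow are positive (calcium carbonate, phthalo green = 0). There the red component and yellow component constraints are tight.
Optimal quantities: iron-oxide red = 0.4071 kg, chrome yellow = 1.681 kg.
Total cost: 1.37·0.4071 + 4.8·1.681 = 8.6265.

£8.63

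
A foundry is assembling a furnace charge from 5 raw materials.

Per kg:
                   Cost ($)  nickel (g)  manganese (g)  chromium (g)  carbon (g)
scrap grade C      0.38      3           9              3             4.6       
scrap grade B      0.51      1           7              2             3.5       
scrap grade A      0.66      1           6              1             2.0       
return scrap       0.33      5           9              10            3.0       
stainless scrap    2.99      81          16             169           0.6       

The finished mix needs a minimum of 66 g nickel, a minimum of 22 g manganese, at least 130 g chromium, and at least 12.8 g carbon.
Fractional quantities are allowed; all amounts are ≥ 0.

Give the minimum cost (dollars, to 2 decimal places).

$3.04

Set it up as a linear program. Let x1 = kg of scrap grade C, x2 = kg of scrap grade B, x3 = kg of scrap grade A, x4 = kg of return scrap, x5 = kg of stainless scrap.
Minimise 0.38x1 + 0.51x2 + 0.66x3 + 0.33x4 + 2.99x5 subject to:
  3x1 + 1x2 + 1x3 + 5x4 + 81x5 ≥ 66   (nickel)
  9x1 + 7x2 + 6x3 + 9x4 + 16x5 ≥ 22   (manganese)
  3x1 + 2x2 + 1x3 + 10x4 + 169x5 ≥ 130   (chromium)
  4.6x1 + 3.5x2 + 2x3 + 3x4 + 0.6x5 ≥ 12.8   (carbon)
  x1, x2, x3, x4, x5 ≥ 0.
At the optimum only return scrap, stainless scrap are positive (scrap grade C, scrap grade B, scrap grade A = 0). The nickel and carbon requirements are met with equality.
Optimal quantities: return scrap = 4.155 kg, stainless scrap = 0.5583 kg.
Objective = 0.33·4.155 + 2.99·0.5583 = 3.0405.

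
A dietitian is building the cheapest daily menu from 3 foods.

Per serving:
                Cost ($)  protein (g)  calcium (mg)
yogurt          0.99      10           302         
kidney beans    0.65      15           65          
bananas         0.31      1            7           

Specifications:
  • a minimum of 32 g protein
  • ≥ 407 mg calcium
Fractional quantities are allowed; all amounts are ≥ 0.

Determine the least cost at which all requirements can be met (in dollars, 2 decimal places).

This is a linear program. Let x1 = servings of yogurt, x2 = servings of kidney beans, x3 = servings of bananas.
Minimise 0.99x1 + 0.65x2 + 0.31x3 subject to:
  10x1 + 15x2 + 1x3 ≥ 32   (protein)
  302x1 + 65x2 + 7x3 ≥ 407   (calcium)
  x1, x2, x3 ≥ 0.
At the optimum only yogurt, kidney beans are positive (bananas = 0). The protein and calcium requirements are met with equality.
Optimal quantities: yogurt = 1.037 servings, kidney beans = 1.442 servings.
Cost = 0.99·1.037 + 0.65·1.442 = 1.9639.

$1.96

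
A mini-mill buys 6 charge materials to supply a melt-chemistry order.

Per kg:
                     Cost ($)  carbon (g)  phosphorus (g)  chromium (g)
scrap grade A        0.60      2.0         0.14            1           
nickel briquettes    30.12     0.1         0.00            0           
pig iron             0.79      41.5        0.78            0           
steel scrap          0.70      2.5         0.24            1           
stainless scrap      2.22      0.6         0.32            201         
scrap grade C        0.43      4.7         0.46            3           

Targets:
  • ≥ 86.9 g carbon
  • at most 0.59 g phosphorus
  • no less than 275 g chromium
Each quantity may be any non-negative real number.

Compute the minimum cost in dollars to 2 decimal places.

Let x1 = kg of scrap grade A, x2 = kg of nickel briquettes, x3 = kg of pig iron, x4 = kg of steel scrap, x5 = kg of stainless scrap, x6 = kg of scrap grade C.
Minimize 0.6x1 + 30.12x2 + 0.79x3 + 0.7x4 + 2.22x5 + 0.43x6 subject to:
  2x1 + 0.1x2 + 41.5x3 + 2.5x4 + 0.6x5 + 4.7x6 ≥ 86.9   (carbon)
  0.14x1 + 0.78x3 + 0.24x4 + 0.32x5 + 0.46x6 ≤ 0.59   (phosphorus)
  1x1 + 1x4 + 201x5 + 3x6 ≥ 275   (chromium)
  x1, x2, x3, x4, x5, x6 ≥ 0.
The minimum-cost mix takes nothing from scrap grade A, steel scrap, scrap grade C — only nickel briquettes, pig iron, stainless scrap. There the carbon, phosphorus, chromium constraints are tight.
Optimal quantities: nickel briquettes = 779.8187 kg, pig iron = 0.1951142 kg, stainless scrap = 1.368159 kg.
Hence cost = 30.12·779.8187 + 0.79·0.1951142 + 2.22·1.368159 = $23491.3307.

$23491.33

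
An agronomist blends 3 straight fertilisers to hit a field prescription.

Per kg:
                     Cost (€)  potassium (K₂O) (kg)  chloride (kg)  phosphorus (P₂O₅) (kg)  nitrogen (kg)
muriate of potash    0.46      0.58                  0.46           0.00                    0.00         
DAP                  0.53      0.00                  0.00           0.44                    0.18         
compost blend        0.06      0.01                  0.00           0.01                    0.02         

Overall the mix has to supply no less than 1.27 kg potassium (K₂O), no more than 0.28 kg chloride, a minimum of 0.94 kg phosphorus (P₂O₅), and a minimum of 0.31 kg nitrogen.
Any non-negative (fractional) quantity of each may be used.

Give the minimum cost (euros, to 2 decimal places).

€5.81

Set it up as a linear program. Let x1 = kg of muriate of potash, x2 = kg of DAP, x3 = kg of compost blend.
Minimize 0.46x1 + 0.53x2 + 0.06x3 with:
  0.58x1 + 0.01x3 ≥ 1.27   (potassium (K₂O))
  0.46x1 ≤ 0.28   (chloride)
  0.44x2 + 0.01x3 ≥ 0.94   (phosphorus (P₂O₅))
  0.18x2 + 0.02x3 ≥ 0.31   (nitrogen)
  x1, x2, x3 ≥ 0.
The optimal mix uses every input. The potassium (K₂O), chloride, phosphorus (P₂O₅) requirements are met with equality.
Solving gives x1 = 0.6087, x2 = 0.05237, x3 = 91.7.
Hence cost = 0.46·0.6087 + 0.53·0.05237 + 0.06·91.7 = €5.8098.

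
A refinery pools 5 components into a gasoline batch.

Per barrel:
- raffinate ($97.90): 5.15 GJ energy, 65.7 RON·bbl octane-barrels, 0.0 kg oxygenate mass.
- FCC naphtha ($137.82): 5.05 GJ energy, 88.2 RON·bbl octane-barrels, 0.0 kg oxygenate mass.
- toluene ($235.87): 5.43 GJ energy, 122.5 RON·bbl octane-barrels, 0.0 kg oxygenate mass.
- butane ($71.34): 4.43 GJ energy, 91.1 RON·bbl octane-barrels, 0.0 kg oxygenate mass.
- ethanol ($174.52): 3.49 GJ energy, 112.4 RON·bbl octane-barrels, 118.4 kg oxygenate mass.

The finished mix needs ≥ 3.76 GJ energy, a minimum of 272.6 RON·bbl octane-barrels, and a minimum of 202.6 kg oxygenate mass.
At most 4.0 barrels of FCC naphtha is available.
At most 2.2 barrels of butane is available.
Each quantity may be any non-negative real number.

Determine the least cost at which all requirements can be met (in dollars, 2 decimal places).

Set it up as a linear program. Let x1 = barrels of raffinate, x2 = barrels of FCC naphtha, x3 = barrels of toluene, x4 = barrels of butane, x5 = barrels of ethanol.
Minimize 97.9x1 + 137.82x2 + 235.87x3 + 71.34x4 + 174.52x5 with:
  5.15x1 + 5.05x2 + 5.43x3 + 4.43x4 + 3.49x5 ≥ 3.76   (energy)
  65.7x1 + 88.2x2 + 122.5x3 + 91.1x4 + 112.4x5 ≥ 272.6   (octane-barrels)
  118.4x5 ≥ 202.6   (oxygenate mass)
  x2 ≤ 4
  x4 ≤ 2.2
  x1, x2, x3, x4, x5 ≥ 0.
The optimal basis is {butane, ethanol}; raffinate, FCC naphtha, toluene drop out. The octane-barrels and oxygenate mass requirements are met with equality.
Optimal quantities: butane = 0.881086 barrels, ethanol = 1.71115 barrels.
Cost = 71.34·0.881086 + 174.52·1.71115 = 361.4866.

$361.49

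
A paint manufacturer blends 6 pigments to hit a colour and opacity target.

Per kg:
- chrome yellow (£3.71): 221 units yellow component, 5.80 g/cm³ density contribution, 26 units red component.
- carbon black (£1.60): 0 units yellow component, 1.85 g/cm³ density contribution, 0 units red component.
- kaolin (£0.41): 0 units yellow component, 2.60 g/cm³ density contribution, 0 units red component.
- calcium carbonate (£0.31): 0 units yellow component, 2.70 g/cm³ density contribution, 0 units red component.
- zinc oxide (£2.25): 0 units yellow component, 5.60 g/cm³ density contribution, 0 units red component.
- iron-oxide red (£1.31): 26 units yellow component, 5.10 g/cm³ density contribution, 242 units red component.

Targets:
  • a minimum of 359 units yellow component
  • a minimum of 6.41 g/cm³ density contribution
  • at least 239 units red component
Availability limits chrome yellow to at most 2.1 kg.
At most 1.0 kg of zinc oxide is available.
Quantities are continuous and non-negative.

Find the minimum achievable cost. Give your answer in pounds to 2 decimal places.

Treat it as an LP. Let x1 = kg of chrome yellow, x2 = kg of carbon black, x3 = kg of kaolin, x4 = kg of calcium carbonate, x5 = kg of zinc oxide, x6 = kg of iron-oxide red.
min 3.71x1 + 1.6x2 + 0.41x3 + 0.31x4 + 2.25x5 + 1.31x6 subject to:
  221x1 + 26x6 ≥ 359   (yellow component)
  5.8x1 + 1.85x2 + 2.6x3 + 2.7x4 + 5.6x5 + 5.1x6 ≥ 6.41   (density contribution)
  26x1 + 242x6 ≥ 239   (red component)
  x1 ≤ 2.1
  x5 ≤ 1
  x1, x2, x3, x4, x5, x6 ≥ 0.
The minimum-cost mix takes nothing from carbon black, kaolin, calcium carbonate, zinc oxide — only chrome yellow, iron-oxide red. There the yellow component and red component constraints are tight.
Solving gives x1 = 1.528, x6 = 0.8235.
Hence cost = 3.71·1.528 + 1.31·0.8235 = £6.7477.

£6.75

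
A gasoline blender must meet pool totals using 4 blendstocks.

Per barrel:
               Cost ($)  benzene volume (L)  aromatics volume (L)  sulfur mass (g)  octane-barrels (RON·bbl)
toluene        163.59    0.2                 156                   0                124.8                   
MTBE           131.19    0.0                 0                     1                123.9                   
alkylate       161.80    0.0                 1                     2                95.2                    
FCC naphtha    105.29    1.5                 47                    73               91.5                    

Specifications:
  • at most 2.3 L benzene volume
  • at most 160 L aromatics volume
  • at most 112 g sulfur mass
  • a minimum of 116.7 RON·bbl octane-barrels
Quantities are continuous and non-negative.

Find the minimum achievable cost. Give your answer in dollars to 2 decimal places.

$123.57

Let x1 = barrels of toluene, x2 = barrels of MTBE, x3 = barrels of alkylate, x4 = barrels of FCC naphtha.
min 163.59x1 + 131.19x2 + 161.8x3 + 105.29x4 subject to:
  0.2x1 + 1.5x4 ≤ 2.3   (benzene volume)
  156x1 + 1x3 + 47x4 ≤ 160   (aromatics volume)
  1x2 + 2x3 + 73x4 ≤ 112   (sulfur mass)
  124.8x1 + 123.9x2 + 95.2x3 + 91.5x4 ≥ 116.7   (octane-barrels)
  x1, x2, x3, x4 ≥ 0.
The optimal basis is {MTBE}; toluene, alkylate, FCC naphtha drop out. The octane-barrels requirement is met with equality.
Solving gives x2 = 0.9419.
Objective = 131.19·0.9419 = 123.5679.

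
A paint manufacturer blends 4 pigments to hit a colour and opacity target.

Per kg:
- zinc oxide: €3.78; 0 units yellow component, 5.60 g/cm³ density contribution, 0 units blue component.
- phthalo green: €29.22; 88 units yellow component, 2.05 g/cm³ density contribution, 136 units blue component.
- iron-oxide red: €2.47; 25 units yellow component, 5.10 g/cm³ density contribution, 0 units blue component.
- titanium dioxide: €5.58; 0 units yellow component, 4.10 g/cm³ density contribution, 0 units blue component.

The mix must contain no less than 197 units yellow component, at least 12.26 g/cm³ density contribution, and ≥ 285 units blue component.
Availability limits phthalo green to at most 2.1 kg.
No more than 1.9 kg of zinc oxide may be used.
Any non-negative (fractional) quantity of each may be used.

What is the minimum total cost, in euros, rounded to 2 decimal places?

€65.09

This is a linear program. Let x1 = kg of zinc oxide, x2 = kg of phthalo green, x3 = kg of iron-oxide red, x4 = kg of titanium dioxide.
Minimize 3.78x1 + 29.22x2 + 2.47x3 + 5.58x4 subject to:
  88x2 + 25x3 ≥ 197   (yellow component)
  5.6x1 + 2.05x2 + 5.1x3 + 4.1x4 ≥ 12.26   (density contribution)
  136x2 ≥ 285   (blue component)
  x2 ≤ 2.1
  x1 ≤ 1.9
  x1, x2, x3, x4 ≥ 0.
The optimal basis is {phthalo green, iron-oxide red}; zinc oxide, titanium dioxide drop out. The density contribution and blue component requirements are met with equality.
Solving gives x2 = 2.0956, x3 = 1.5616.
Objective = 29.22·2.0956 + 2.47·1.5616 = 65.0906.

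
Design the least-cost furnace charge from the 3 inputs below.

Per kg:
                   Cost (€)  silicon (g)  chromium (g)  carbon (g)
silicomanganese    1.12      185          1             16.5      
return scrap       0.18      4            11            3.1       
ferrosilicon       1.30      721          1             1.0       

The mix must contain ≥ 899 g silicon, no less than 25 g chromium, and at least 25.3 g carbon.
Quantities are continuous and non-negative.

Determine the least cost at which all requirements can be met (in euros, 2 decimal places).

Let x1 = kg of silicomanganese, x2 = kg of return scrap, x3 = kg of ferrosilicon.
min 1.12x1 + 0.18x2 + 1.3x3 with:
  185x1 + 4x2 + 721x3 ≥ 899   (silicon)
  1x1 + 11x2 + 1x3 ≥ 25   (chromium)
  16.5x1 + 3.1x2 + 1x3 ≥ 25.3   (carbon)
  x1, x2, x3 ≥ 0.
All 3 inputs are positive at the optimum. The silicon, chromium, carbon requirements are met with equality.
Solving gives x1 = 1.083, x2 = 2.087, x3 = 0.9574.
Objective = 1.12·1.083 + 0.18·2.087 + 1.3·0.9574 = 2.8332.

€2.83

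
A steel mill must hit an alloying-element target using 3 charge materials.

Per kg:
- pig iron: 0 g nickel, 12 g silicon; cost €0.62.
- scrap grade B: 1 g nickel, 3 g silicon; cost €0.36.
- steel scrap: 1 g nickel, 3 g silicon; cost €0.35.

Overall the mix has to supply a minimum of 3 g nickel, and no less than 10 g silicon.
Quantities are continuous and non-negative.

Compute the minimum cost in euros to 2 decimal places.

€1.10

Let x1 = kg of pig iron, x2 = kg of scrap grade B, x3 = kg of steel scrap.
Minimise 0.62x1 + 0.36x2 + 0.35x3 subject to:
  1x2 + 1x3 ≥ 3   (nickel)
  12x1 + 3x2 + 3x3 ≥ 10   (silicon)
  x1, x2, x3 ≥ 0.
At the optimum only pig iron, steel scrap are positive (scrap grade B = 0). Binding constraints: nickel and silicon.
That vertex is x1 = 0.08333, x3 = 3.
Total cost: 0.62·0.08333 + 0.35·3 = 1.1017.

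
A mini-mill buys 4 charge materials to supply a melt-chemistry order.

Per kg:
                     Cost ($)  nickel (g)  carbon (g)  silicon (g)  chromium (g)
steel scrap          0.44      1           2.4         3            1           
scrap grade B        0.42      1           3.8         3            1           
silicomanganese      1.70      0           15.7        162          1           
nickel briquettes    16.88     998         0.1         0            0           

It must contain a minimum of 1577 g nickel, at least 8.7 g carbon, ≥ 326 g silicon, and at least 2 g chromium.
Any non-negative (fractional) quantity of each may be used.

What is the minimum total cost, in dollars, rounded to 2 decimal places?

Let x1 = kg of steel scrap, x2 = kg of scrap grade B, x3 = kg of silicomanganese, x4 = kg of nickel briquettes.
Minimize 0.44x1 + 0.42x2 + 1.7x3 + 16.88x4 s.t.:
  1x1 + 1x2 + 998x4 ≥ 1577   (nickel)
  2.4x1 + 3.8x2 + 15.7x3 + 0.1x4 ≥ 8.7   (carbon)
  3x1 + 3x2 + 162x3 ≥ 326   (silicon)
  1x1 + 1x2 + 1x3 ≥ 2   (chromium)
  x1, x2, x3, x4 ≥ 0.
The minimum-cost mix takes nothing from steel scrap, scrap grade B — only silicomanganese, nickel briquettes. Binding constraints: nickel and silicon.
Optimal quantities: silicomanganese = 2.012 kg, nickel briquettes = 1.58 kg.
Cost = 1.7·2.012 + 16.88·1.58 = 30.0908.

$30.09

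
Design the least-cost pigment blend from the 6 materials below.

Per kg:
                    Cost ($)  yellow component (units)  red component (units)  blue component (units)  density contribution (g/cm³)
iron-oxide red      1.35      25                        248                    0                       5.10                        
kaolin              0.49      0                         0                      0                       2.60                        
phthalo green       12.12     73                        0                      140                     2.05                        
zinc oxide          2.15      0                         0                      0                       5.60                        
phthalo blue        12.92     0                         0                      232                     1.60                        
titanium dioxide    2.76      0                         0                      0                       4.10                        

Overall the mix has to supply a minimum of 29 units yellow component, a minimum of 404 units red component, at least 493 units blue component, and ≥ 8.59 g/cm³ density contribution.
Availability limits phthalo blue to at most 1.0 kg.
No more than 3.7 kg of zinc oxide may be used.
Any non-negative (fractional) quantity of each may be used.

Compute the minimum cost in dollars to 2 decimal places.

This is a linear program. Let x1 = kg of iron-oxide red, x2 = kg of kaolin, x3 = kg of phthalo green, x4 = kg of zinc oxide, x5 = kg of phthalo blue, x6 = kg of titanium dioxide.
Minimize 1.35x1 + 0.49x2 + 12.12x3 + 2.15x4 + 12.92x5 + 2.76x6 with:
  25x1 + 73x3 ≥ 29   (yellow component)
  248x1 ≥ 404   (red component)
  140x3 + 232x5 ≥ 493   (blue component)
  5.1x1 + 2.6x2 + 2.05x3 + 5.6x4 + 1.6x5 + 4.1x6 ≥ 8.59   (density contribution)
  x5 ≤ 1
  x4 ≤ 3.7
  x1, x2, x3, x4, x5, x6 ≥ 0.
The optimal basis is {iron-oxide red, phthalo green, phthalo blue}; kaolin, zinc oxide, titanium dioxide drop out. Binding constraints: red component, blue component, the phthalo blue cap.
Solving gives x1 = 1.629, x3 = 1.864, x5 = 1.
Total cost: 1.35·1.629 + 12.12·1.864 + 12.92·1 = 37.7108.

$37.71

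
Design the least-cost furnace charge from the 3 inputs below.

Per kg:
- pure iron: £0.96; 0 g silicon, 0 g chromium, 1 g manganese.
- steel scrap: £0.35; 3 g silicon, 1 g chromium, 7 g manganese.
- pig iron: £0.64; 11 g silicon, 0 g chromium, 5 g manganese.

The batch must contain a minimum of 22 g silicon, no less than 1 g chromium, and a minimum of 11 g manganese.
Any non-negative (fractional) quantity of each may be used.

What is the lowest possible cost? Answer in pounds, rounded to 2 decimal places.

£1.46

This is a linear program. Let x1 = kg of pure iron, x2 = kg of steel scrap, x3 = kg of pig iron.
min 0.96x1 + 0.35x2 + 0.64x3 with:
  3x2 + 11x3 ≥ 22   (silicon)
  1x2 ≥ 1   (chromium)
  1x1 + 7x2 + 5x3 ≥ 11   (manganese)
  x1, x2, x3 ≥ 0.
The cheapest feasible vertex uses only steel scrap, pig iron; pure iron is not used. Binding constraints: silicon and chromium.
Optimal quantities: steel scrap = 1 kg, pig iron = 1.727 kg.
Cost = 0.35·1 + 0.64·1.727 = 1.4553.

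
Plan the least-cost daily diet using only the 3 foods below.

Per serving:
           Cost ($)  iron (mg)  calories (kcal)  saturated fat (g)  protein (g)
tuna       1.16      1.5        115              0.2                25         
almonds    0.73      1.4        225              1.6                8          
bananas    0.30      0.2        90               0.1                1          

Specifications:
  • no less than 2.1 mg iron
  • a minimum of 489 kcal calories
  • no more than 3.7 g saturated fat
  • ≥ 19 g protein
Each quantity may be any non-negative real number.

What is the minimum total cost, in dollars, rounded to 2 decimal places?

Let x1 = servings of tuna, x2 = servings of almonds, x3 = servings of bananas.
Minimise 1.16x1 + 0.73x2 + 0.3x3 with:
  1.5x1 + 1.4x2 + 0.2x3 ≥ 2.1   (iron)
  115x1 + 225x2 + 90x3 ≥ 489   (calories)
  0.2x1 + 1.6x2 + 0.1x3 ≤ 3.7   (saturated fat)
  25x1 + 8x2 + 1x3 ≥ 19   (protein)
  x1, x2, x3 ≥ 0.
The minimum-cost mix takes nothing from bananas — only tuna, almonds. There the calories and protein constraints are tight.
Solving gives x1 = 0.07715, x2 = 2.134.
Objective = 1.16·0.07715 + 0.73·2.134 = 1.6473.

$1.65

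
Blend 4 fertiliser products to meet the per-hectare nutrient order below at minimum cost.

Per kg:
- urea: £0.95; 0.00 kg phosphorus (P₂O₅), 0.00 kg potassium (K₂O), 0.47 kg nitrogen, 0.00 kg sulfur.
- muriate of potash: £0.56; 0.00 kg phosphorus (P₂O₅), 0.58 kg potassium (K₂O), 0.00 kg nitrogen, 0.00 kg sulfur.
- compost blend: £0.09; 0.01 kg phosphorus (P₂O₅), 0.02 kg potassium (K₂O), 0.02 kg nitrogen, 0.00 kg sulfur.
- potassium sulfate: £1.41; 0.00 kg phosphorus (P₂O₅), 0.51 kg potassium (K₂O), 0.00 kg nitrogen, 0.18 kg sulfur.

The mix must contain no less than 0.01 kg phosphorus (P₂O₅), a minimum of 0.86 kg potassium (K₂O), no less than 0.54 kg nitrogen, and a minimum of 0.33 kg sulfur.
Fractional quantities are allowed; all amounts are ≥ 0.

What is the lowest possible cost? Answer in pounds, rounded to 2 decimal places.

£3.73

Let x1 = kg of urea, x2 = kg of muriate of potash, x3 = kg of compost blend, x4 = kg of potassium sulfate.
Minimise 0.95x1 + 0.56x2 + 0.09x3 + 1.41x4 s.t.:
  0.01x3 ≥ 0.01   (phosphorus (P₂O₅))
  0.58x2 + 0.02x3 + 0.51x4 ≥ 0.86   (potassium (K₂O))
  0.47x1 + 0.02x3 ≥ 0.54   (nitrogen)
  0.18x4 ≥ 0.33   (sulfur)
  x1, x2, x3, x4 ≥ 0.
The minimum-cost mix takes nothing from muriate of potash — only urea, compost blend, potassium sulfate. There the phosphorus (P₂O₅), nitrogen, sulfur constraints are tight.
Solving gives x1 = 1.106, x3 = 1, x4 = 1.833.
Cost = 0.95·1.106 + 0.09·1 + 1.41·1.833 = 3.7252.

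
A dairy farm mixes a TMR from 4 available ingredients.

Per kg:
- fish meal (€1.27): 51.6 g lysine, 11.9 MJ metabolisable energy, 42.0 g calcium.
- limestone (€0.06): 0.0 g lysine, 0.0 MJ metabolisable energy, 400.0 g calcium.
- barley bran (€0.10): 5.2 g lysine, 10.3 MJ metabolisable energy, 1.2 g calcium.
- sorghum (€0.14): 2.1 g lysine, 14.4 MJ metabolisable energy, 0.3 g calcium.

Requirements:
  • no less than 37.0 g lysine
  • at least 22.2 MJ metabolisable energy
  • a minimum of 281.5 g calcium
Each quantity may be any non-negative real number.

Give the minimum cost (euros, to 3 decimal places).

This is a linear program. Let x1 = kg of fish meal, x2 = kg of limestone, x3 = kg of barley bran, x4 = kg of sorghum.
min 1.27x1 + 0.06x2 + 0.1x3 + 0.14x4 with:
  51.6x1 + 5.2x3 + 2.1x4 ≥ 37   (lysine)
  11.9x1 + 10.3x3 + 14.4x4 ≥ 22.2   (metabolisable energy)
  42x1 + 400x2 + 1.2x3 + 0.3x4 ≥ 281.5   (calcium)
  x1, x2, x3, x4 ≥ 0.
The optimal basis is {limestone, barley bran}; fish meal, sorghum drop out. The lysine and calcium requirements are met with equality.
Optimal quantities: limestone = 0.6824 kg, barley bran = 7.115 kg.
Cost = 0.06·0.6824 + 0.1·7.115 = 0.75244.

€0.752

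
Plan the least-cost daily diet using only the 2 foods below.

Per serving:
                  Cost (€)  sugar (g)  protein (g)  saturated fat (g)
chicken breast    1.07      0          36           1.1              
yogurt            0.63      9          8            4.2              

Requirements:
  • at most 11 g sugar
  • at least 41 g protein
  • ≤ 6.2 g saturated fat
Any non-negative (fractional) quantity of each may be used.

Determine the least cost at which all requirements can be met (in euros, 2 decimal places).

€1.22

This is a linear program. Let x1 = servings of chicken breast, x2 = servings of yogurt.
min 1.07x1 + 0.63x2 subject to:
  9x2 ≤ 11   (sugar)
  36x1 + 8x2 ≥ 41   (protein)
  1.1x1 + 4.2x2 ≤ 6.2   (saturated fat)
  x1, x2 ≥ 0.
At the optimum only chicken breast is positive (yogurt = 0). The protein requirement is met with equality.
Solving gives x1 = 1.139.
Hence cost = 1.07·1.139 = €1.2187.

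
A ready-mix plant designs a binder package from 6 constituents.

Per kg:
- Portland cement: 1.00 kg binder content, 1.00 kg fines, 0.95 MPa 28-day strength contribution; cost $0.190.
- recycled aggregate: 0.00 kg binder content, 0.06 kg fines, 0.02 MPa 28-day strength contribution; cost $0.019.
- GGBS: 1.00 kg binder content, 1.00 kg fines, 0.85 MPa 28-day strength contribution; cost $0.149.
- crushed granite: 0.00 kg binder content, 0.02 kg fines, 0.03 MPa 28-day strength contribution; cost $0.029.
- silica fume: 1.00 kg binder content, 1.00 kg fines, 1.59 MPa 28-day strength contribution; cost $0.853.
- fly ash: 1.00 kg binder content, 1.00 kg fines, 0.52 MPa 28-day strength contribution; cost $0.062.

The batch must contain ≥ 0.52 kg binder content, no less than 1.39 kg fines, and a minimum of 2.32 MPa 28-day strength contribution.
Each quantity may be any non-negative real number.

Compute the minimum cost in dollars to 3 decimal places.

Let x1 = kg of Portland cement, x2 = kg of recycled aggregate, x3 = kg of GGBS, x4 = kg of crushed granite, x5 = kg of silica fume, x6 = kg of fly ash.
min 0.19x1 + 0.019x2 + 0.149x3 + 0.029x4 + 0.853x5 + 0.062x6 s.t.:
  1x1 + 1x3 + 1x5 + 1x6 ≥ 0.52   (binder content)
  1x1 + 0.06x2 + 1x3 + 0.02x4 + 1x5 + 1x6 ≥ 1.39   (fines)
  0.95x1 + 0.02x2 + 0.85x3 + 0.03x4 + 1.59x5 + 0.52x6 ≥ 2.32   (28-day strength contribution)
  x1, x2, x3, x4, x5, x6 ≥ 0.
The optimal basis is {fly ash}; Portland cement, recycled aggregate, GGBS, crushed granite, silica fume drop out. Binding constraint: 28-day strength contribution.
That vertex is x6 = 4.462.
Total cost: 0.062·4.462 = 0.27664.

$0.277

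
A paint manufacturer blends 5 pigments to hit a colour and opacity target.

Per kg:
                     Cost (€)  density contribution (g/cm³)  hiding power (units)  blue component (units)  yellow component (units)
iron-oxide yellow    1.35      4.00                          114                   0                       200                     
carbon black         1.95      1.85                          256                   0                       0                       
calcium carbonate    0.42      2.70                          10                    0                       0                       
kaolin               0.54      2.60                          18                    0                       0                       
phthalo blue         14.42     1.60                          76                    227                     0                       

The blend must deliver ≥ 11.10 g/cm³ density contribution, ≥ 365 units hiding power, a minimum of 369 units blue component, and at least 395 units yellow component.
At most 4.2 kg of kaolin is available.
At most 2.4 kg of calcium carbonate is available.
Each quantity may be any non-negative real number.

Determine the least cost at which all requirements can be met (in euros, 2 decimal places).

Treat it as an LP. Let x1 = kg of iron-oxide yellow, x2 = kg of carbon black, x3 = kg of calcium carbonate, x4 = kg of kaolin, x5 = kg of phthalo blue.
Minimise 1.35x1 + 1.95x2 + 0.42x3 + 0.54x4 + 14.42x5 with:
  4x1 + 1.85x2 + 2.7x3 + 2.6x4 + 1.6x5 ≥ 11.1   (density contribution)
  114x1 + 256x2 + 10x3 + 18x4 + 76x5 ≥ 365   (hiding power)
  227x5 ≥ 369   (blue component)
  200x1 ≥ 395   (yellow component)
  x4 ≤ 4.2
  x3 ≤ 2.4
  x1, x2, x3, x4, x5 ≥ 0.
The minimum-cost mix takes nothing from kaolin — only iron-oxide yellow, carbon black, calcium carbonate, phthalo blue. There the density contribution, hiding power, blue component, yellow component constraints are tight.
That vertex is x1 = 1.975, x2 = 0.056549, x3 = 0.18315, x5 = 1.6256.
Cost = 1.35·1.975 + 1.95·0.056549 + 0.42·0.18315 + 14.42·1.6256 = 26.2946.

€26.29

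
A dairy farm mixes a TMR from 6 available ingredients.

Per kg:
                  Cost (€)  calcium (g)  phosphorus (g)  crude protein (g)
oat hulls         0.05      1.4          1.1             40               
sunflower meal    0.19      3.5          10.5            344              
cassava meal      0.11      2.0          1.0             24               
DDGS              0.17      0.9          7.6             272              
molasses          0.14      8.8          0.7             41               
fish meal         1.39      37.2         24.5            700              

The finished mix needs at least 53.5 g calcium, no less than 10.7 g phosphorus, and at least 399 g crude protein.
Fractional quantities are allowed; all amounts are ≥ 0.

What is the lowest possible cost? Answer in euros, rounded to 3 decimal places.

€0.936

Let x1 = kg of oat hulls, x2 = kg of sunflower meal, x3 = kg of cassava meal, x4 = kg of DDGS, x5 = kg of molasses, x6 = kg of fish meal.
Minimize 0.05x1 + 0.19x2 + 0.11x3 + 0.17x4 + 0.14x5 + 1.39x6 subject to:
  1.4x1 + 3.5x2 + 2x3 + 0.9x4 + 8.8x5 + 37.2x6 ≥ 53.5   (calcium)
  1.1x1 + 10.5x2 + 1x3 + 7.6x4 + 0.7x5 + 24.5x6 ≥ 10.7   (phosphorus)
  40x1 + 344x2 + 24x3 + 272x4 + 41x5 + 700x6 ≥ 399   (crude protein)
  x1, x2, x3, x4, x5, x6 ≥ 0.
The minimum-cost mix takes nothing from oat hulls, cassava meal, DDGS, fish meal — only sunflower meal, molasses. There the calcium and phosphorus constraints are tight.
That vertex is x2 = 0.6305, x5 = 5.829.
Hence cost = 0.19·0.6305 + 0.14·5.829 = €0.93586.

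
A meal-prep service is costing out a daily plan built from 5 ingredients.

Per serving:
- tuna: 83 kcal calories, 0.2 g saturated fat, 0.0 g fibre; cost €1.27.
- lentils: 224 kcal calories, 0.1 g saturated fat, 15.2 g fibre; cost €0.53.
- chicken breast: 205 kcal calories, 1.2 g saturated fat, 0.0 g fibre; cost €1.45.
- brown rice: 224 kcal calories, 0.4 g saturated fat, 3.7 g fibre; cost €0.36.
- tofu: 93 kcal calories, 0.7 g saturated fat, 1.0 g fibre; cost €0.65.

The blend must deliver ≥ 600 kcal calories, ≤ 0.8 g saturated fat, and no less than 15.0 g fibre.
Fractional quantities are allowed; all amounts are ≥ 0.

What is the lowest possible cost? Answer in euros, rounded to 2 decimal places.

€1.12

This is a linear program. Let x1 = servings of tuna, x2 = servings of lentils, x3 = servings of chicken breast, x4 = servings of brown rice, x5 = servings of tofu.
Minimize 1.27x1 + 0.53x2 + 1.45x3 + 0.36x4 + 0.65x5 with:
  83x1 + 224x2 + 205x3 + 224x4 + 93x5 ≥ 600   (calories)
  0.2x1 + 0.1x2 + 1.2x3 + 0.4x4 + 0.7x5 ≤ 0.8   (saturated fat)
  15.2x2 + 3.7x4 + 1x5 ≥ 15   (fibre)
  x1, x2, x3, x4, x5 ≥ 0.
The minimum-cost mix takes nothing from tuna, chicken breast, tofu — only lentils, brown rice. The calories and saturated fat requirements are met with equality.
So lentils = 0.9048 servings, brown rice = 1.774 servings.
Objective = 0.53·0.9048 + 0.36·1.774 = 1.1182.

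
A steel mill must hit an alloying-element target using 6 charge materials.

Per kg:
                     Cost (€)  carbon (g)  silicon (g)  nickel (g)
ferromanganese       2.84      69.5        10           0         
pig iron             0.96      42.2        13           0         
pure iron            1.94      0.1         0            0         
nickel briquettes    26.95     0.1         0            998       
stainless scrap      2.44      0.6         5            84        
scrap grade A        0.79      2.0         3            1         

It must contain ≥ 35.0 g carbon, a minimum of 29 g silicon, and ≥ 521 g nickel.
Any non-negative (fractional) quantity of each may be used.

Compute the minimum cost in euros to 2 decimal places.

Let x1 = kg of ferromanganese, x2 = kg of pig iron, x3 = kg of pure iron, x4 = kg of nickel briquettes, x5 = kg of stainless scrap, x6 = kg of scrap grade A.
min 2.84x1 + 0.96x2 + 1.94x3 + 26.95x4 + 2.44x5 + 0.79x6 with:
  69.5x1 + 42.2x2 + 0.1x3 + 0.1x4 + 0.6x5 + 2x6 ≥ 35   (carbon)
  10x1 + 13x2 + 5x5 + 3x6 ≥ 29   (silicon)
  998x4 + 84x5 + 1x6 ≥ 521   (nickel)
  x1, x2, x3, x4, x5, x6 ≥ 0.
The optimal basis is {pig iron, nickel briquettes, stainless scrap}; ferromanganese, pure iron, scrap grade A drop out. Binding constraints: carbon, silicon, nickel.
Solving gives x2 = 0.7751, x4 = 0.2035, x5 = 3.785.
Objective = 0.96·0.7751 + 26.95·0.2035 + 2.44·3.785 = 15.4638.

€15.46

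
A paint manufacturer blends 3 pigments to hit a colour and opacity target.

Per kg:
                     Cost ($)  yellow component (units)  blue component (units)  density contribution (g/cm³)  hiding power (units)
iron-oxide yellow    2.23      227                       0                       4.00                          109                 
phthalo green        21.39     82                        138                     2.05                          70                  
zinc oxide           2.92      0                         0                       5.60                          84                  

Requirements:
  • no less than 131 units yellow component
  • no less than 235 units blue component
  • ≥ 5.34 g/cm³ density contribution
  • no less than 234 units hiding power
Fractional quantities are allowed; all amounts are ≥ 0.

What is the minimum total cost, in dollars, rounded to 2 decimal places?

Treat it as an LP. Let x1 = kg of iron-oxide yellow, x2 = kg of phthalo green, x3 = kg of zinc oxide.
Minimize 2.23x1 + 21.39x2 + 2.92x3 s.t.:
  227x1 + 82x2 ≥ 131   (yellow component)
  138x2 ≥ 235   (blue component)
  4x1 + 2.05x2 + 5.6x3 ≥ 5.34   (density contribution)
  109x1 + 70x2 + 84x3 ≥ 234   (hiding power)
  x1, x2, x3 ≥ 0.
The minimum-cost mix takes nothing from zinc oxide — only iron-oxide yellow, phthalo green. Binding constraints: blue component and hiding power.
Optimal quantities: iron-oxide yellow = 1.0532 kg, phthalo green = 1.7029 kg.
Hence cost = 2.23·1.0532 + 21.39·1.7029 = $38.7737.

$38.77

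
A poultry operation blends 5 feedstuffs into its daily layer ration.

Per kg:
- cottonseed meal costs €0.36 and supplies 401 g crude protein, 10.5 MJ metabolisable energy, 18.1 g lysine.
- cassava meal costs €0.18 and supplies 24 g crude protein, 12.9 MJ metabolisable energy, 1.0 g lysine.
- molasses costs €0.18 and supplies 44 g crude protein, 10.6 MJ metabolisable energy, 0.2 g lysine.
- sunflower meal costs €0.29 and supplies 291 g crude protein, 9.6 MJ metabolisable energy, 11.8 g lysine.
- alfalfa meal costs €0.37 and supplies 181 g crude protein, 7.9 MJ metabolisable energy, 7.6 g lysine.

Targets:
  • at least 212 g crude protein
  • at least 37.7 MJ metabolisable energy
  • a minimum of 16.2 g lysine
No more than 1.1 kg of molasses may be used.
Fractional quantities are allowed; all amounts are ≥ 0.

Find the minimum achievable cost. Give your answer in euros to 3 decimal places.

€0.690

Treat it as an LP. Let x1 = kg of cottonseed meal, x2 = kg of cassava meal, x3 = kg of molasses, x4 = kg of sunflower meal, x5 = kg of alfalfa meal.
Minimise 0.36x1 + 0.18x2 + 0.18x3 + 0.29x4 + 0.37x5 s.t.:
  401x1 + 24x2 + 44x3 + 291x4 + 181x5 ≥ 212   (crude protein)
  10.5x1 + 12.9x2 + 10.6x3 + 9.6x4 + 7.9x5 ≥ 37.7   (metabolisable energy)
  18.1x1 + 1x2 + 0.2x3 + 11.8x4 + 7.6x5 ≥ 16.2   (lysine)
  x3 ≤ 1.1
  x1, x2, x3, x4, x5 ≥ 0.
The minimum-cost mix takes nothing from molasses, sunflower meal, alfalfa meal — only cottonseed meal, cassava meal. The metabolisable energy and lysine requirements are met with equality.
So cottonseed meal = 0.7681 kg, cassava meal = 2.297 kg.
Hence cost = 0.36·0.7681 + 0.18·2.297 = €0.68998.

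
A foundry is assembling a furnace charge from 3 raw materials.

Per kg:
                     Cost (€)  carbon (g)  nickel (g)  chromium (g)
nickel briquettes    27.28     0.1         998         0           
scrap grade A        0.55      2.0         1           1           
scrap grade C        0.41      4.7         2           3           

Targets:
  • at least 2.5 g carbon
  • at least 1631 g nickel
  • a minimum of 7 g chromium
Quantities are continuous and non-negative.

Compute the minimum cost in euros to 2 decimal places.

Treat it as an LP. Let x1 = kg of nickel briquettes, x2 = kg of scrap grade A, x3 = kg of scrap grade C.
Minimise 27.28x1 + 0.55x2 + 0.41x3 subject to:
  0.1x1 + 2x2 + 4.7x3 ≥ 2.5   (carbon)
  998x1 + 1x2 + 2x3 ≥ 1631   (nickel)
  1x2 + 3x3 ≥ 7   (chromium)
  x1, x2, x3 ≥ 0.
The minimum-cost mix takes nothing from scrap grade A — only nickel briquettes, scrap grade C. There the nickel and chromium constraints are tight.
Optimal quantities: nickel briquettes = 1.6296 kg, scrap grade C = 2.3333 kg.
Hence cost = 27.28·1.6296 + 0.41·2.3333 = €45.4121.

€45.41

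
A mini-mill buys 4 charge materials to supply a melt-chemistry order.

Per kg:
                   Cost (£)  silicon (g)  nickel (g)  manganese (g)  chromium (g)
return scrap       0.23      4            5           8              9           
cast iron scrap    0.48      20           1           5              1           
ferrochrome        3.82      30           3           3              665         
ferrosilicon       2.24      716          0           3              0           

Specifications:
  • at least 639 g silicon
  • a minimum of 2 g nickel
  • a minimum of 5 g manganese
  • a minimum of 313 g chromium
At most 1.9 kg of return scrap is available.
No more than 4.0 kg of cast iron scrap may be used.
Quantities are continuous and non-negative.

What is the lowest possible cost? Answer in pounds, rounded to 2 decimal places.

Set it up as a linear program. Let x1 = kg of return scrap, x2 = kg of cast iron scrap, x3 = kg of ferrochrome, x4 = kg of ferrosilicon.
Minimise 0.23x1 + 0.48x2 + 3.82x3 + 2.24x4 with:
  4x1 + 20x2 + 30x3 + 716x4 ≥ 639   (silicon)
  5x1 + 1x2 + 3x3 ≥ 2   (nickel)
  8x1 + 5x2 + 3x3 + 3x4 ≥ 5   (manganese)
  9x1 + 1x2 + 665x3 ≥ 313   (chromium)
  x1 ≤ 1.9
  x2 ≤ 4
  x1, x2, x3, x4 ≥ 0.
The cheapest feasible vertex uses only return scrap, ferrochrome, ferrosilicon; cast iron scrap is not used. There the silicon, manganese, chromium constraints are tight.
That vertex is x1 = 0.1221, x3 = 0.469, x4 = 0.8721.
Hence cost = 0.23·0.1221 + 3.82·0.469 + 2.24·0.8721 = £3.7732.

£3.77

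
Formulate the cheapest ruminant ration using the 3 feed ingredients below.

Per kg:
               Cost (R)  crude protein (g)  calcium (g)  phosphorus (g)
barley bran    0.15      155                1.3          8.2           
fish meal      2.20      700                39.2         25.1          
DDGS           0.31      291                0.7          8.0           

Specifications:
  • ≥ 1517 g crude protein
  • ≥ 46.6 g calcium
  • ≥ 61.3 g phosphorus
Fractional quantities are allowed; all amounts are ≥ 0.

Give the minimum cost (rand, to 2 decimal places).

R3.02

Treat it as an LP. Let x1 = kg of barley bran, x2 = kg of fish meal, x3 = kg of DDGS.
min 0.15x1 + 2.2x2 + 0.31x3 with:
  155x1 + 700x2 + 291x3 ≥ 1517   (crude protein)
  1.3x1 + 39.2x2 + 0.7x3 ≥ 46.6   (calcium)
  8.2x1 + 25.1x2 + 8x3 ≥ 61.3   (phosphorus)
  x1, x2, x3 ≥ 0.
At the optimum only barley bran, fish meal are positive (DDGS = 0). There the crude protein and calcium constraints are tight.
Solving gives x1 = 5.1967, x2 = 1.0164.
Total cost: 0.15·5.1967 + 2.2·1.0164 = 3.0156.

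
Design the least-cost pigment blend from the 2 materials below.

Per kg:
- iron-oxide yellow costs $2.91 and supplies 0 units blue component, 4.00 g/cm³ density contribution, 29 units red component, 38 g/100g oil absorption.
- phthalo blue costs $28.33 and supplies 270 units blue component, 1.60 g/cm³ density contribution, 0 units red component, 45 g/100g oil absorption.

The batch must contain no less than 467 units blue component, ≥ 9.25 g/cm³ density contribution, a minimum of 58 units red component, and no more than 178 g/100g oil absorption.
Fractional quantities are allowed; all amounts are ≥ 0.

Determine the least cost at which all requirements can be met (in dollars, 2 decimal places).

This is a linear program. Let x1 = kg of iron-oxide yellow, x2 = kg of phthalo blue.
Minimize 2.91x1 + 28.33x2 s.t.:
  270x2 ≥ 467   (blue component)
  4x1 + 1.6x2 ≥ 9.25   (density contribution)
  29x1 ≥ 58   (red component)
  38x1 + 45x2 ≤ 178   (oil absorption)
  x1, x2 ≥ 0.
Both inputs are positive at the optimum. Binding constraints: blue component and red component.
So iron-oxide yellow = 2 kg, phthalo blue = 1.7296 kg.
Total cost: 2.91·2 + 28.33·1.7296 = 54.8196.

$54.82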